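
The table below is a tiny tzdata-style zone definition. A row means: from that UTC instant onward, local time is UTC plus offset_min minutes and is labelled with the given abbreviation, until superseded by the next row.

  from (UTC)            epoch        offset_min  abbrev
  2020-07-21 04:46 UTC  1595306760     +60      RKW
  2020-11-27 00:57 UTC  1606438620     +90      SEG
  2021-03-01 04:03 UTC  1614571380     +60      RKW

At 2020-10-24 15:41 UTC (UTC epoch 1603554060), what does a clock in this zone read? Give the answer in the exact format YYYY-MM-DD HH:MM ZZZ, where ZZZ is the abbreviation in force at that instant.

Query: 2020-10-24 15:41 UTC
Rule 1/3 (RKW, +01:00): 2020-07-21 04:46 UTC ≤ query < 2020-11-27 00:57 UTC
15·60 + 41 + 60 = 1001 min
1001 = 0·1440 + 1001; 1001 = 16·60 + 41 → 16:41, same day
→ 2020-10-24 16:41 RKW

2020-10-24 16:41 RKW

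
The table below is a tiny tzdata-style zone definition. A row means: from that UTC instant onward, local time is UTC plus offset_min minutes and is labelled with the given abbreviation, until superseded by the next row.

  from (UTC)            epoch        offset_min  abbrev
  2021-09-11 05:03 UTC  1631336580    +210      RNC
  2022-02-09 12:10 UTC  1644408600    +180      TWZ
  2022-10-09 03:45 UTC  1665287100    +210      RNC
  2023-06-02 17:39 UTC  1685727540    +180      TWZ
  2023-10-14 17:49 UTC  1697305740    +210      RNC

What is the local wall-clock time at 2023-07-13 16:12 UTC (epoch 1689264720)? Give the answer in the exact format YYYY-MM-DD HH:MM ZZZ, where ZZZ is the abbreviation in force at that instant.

Query: 2023-07-13 16:12 UTC
Rule 4/5 (TWZ, +03:00): 2023-06-02 17:39 UTC ≤ query < 2023-10-14 17:49 UTC
16·60 + 12 + 180 = 1152 min
1152 = 0·1440 + 1152; 1152 = 19·60 + 12 → 19:12, same day
→ 2023-07-13 19:12 TWZ

2023-07-13 19:12 TWZ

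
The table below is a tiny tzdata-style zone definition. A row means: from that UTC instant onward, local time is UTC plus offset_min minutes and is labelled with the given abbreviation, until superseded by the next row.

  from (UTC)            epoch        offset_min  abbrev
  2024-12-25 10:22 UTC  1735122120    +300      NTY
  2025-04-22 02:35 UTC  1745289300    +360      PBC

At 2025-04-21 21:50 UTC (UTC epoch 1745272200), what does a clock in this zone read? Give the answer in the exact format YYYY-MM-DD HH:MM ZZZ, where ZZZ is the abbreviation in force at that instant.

2025-04-22 02:50 NTY

Query: 2025-04-21 21:50 UTC
Rule 1/2 (NTY, +05:00): 2024-12-25 10:22 UTC ≤ query < 2025-04-22 02:35 UTC
21·60 + 50 + 300 = 1610 min
1610 = 1·1440 + 170; 170 = 2·60 + 50 → 02:50, 2025-04-21 + 1 day = 2025-04-22
→ 2025-04-22 02:50 NTY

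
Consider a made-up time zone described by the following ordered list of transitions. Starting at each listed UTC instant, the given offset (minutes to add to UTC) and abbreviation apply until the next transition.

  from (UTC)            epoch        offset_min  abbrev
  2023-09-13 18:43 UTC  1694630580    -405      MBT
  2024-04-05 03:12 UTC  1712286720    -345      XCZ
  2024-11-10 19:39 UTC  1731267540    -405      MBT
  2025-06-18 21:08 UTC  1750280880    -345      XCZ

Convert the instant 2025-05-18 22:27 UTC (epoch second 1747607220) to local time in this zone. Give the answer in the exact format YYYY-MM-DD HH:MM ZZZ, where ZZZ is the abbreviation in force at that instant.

2025-05-18 15:42 MBT

Query: 2025-05-18 22:27 UTC
Rule 3/4 (MBT, -06:45): 2024-11-10 19:39 UTC ≤ query < 2025-06-18 21:08 UTC
22·60 + 27 - 405 = 942 min
942 = 0·1440 + 942; 942 = 15·60 + 42 → 15:42, same day
→ 2025-05-18 15:42 MBT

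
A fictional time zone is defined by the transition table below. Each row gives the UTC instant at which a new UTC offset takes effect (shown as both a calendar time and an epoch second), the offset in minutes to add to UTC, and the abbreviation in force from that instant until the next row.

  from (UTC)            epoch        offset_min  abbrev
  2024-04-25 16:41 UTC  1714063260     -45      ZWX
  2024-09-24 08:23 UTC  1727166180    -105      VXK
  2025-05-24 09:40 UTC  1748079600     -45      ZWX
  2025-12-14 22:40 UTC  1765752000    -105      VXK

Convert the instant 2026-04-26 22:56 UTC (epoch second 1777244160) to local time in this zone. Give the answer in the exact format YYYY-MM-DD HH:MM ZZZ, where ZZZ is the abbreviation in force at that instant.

Query: 2026-04-26 22:56 UTC
Rule 4/4 (VXK, -01:45): 2025-12-14 22:40 UTC ≤ query < +∞
22·60 + 56 - 105 = 1271 min
1271 = 0·1440 + 1271; 1271 = 21·60 + 11 → 21:11, same day
→ 2026-04-26 21:11 VXK

2026-04-26 21:11 VXK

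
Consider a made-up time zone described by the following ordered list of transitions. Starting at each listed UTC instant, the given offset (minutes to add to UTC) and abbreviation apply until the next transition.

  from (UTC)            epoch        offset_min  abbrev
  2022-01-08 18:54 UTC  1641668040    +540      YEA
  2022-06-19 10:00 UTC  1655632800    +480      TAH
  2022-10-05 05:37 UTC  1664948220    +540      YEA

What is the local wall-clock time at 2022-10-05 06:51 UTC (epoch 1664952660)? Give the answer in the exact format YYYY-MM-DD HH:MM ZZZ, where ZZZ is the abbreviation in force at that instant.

2022-10-05 15:51 YEA

Query: 2022-10-05 06:51 UTC
Rule 3/3 (YEA, +09:00): 2022-10-05 05:37 UTC ≤ query < +∞
6·60 + 51 + 540 = 951 min
951 = 0·1440 + 951; 951 = 15·60 + 51 → 15:51, same day
→ 2022-10-05 15:51 YEA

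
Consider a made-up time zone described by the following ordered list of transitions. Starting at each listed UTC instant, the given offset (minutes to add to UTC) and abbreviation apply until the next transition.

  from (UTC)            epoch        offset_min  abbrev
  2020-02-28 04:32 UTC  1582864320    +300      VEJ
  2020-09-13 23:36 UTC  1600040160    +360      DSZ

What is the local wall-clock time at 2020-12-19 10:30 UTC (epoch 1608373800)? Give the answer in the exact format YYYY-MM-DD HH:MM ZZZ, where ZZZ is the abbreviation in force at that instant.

2020-12-19 16:30 DSZ

Query: 2020-12-19 10:30 UTC
Rule 2/2 (DSZ, +06:00): 2020-09-13 23:36 UTC ≤ query < +∞
10·60 + 30 + 360 = 990 min
990 = 0·1440 + 990; 990 = 16·60 + 30 → 16:30, same day
→ 2020-12-19 16:30 DSZ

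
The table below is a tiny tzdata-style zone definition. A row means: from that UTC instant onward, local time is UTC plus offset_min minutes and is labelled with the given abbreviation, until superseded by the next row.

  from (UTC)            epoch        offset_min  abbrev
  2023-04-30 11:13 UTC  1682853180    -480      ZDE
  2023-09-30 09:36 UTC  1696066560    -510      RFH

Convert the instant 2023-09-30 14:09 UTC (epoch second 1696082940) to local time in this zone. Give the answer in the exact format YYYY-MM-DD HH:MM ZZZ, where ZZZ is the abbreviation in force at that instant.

2023-09-30 05:39 RFH

Query: 2023-09-30 14:09 UTC
Rule 2/2 (RFH, -08:30): 2023-09-30 09:36 UTC ≤ query < +∞
14·60 + 9 - 510 = 339 min
339 = 0·1440 + 339; 339 = 5·60 + 39 → 05:39, same day
→ 2023-09-30 05:39 RFH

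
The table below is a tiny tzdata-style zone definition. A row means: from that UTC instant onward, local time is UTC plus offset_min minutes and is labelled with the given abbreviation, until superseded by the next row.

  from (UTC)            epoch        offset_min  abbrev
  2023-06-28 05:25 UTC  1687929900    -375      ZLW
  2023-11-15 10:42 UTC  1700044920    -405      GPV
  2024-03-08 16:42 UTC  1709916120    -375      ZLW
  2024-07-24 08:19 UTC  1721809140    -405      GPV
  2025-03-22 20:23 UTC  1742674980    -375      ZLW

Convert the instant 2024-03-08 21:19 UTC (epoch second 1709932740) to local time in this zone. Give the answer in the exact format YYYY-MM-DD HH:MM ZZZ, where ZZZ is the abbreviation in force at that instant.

Query: 2024-03-08 21:19 UTC
Rule 3/5 (ZLW, -06:15): 2024-03-08 16:42 UTC ≤ query < 2024-07-24 08:19 UTC
21·60 + 19 - 375 = 904 min
904 = 0·1440 + 904; 904 = 15·60 + 4 → 15:04, same day
→ 2024-03-08 15:04 ZLW

2024-03-08 15:04 ZLW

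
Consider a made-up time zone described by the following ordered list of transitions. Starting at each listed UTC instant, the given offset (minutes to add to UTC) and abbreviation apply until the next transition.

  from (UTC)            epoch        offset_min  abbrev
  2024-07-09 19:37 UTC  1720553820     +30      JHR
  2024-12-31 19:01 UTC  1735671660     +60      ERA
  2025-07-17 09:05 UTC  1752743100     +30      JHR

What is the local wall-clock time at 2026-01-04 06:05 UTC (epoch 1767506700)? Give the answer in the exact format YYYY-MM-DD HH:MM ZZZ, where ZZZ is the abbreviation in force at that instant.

2026-01-04 06:35 JHR

Query: 2026-01-04 06:05 UTC
Rule 3/3 (JHR, +00:30): 2025-07-17 09:05 UTC ≤ query < +∞
6·60 + 5 + 30 = 395 min
395 = 0·1440 + 395; 395 = 6·60 + 35 → 06:35, same day
→ 2026-01-04 06:35 JHR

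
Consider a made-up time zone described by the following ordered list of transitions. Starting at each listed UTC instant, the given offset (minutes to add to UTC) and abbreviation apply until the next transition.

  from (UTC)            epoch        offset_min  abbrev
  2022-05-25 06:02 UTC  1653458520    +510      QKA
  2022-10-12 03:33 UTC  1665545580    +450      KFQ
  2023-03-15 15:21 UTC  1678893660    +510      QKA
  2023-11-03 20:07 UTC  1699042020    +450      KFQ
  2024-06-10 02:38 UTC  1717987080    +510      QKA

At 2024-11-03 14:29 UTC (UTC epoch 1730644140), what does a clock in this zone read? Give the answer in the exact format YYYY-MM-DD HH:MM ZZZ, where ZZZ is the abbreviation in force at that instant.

Query: 2024-11-03 14:29 UTC
Rule 5/5 (QKA, +08:30): 2024-06-10 02:38 UTC ≤ query < +∞
14·60 + 29 + 510 = 1379 min
1379 = 0·1440 + 1379; 1379 = 22·60 + 59 → 22:59, same day
→ 2024-11-03 22:59 QKA

2024-11-03 22:59 QKA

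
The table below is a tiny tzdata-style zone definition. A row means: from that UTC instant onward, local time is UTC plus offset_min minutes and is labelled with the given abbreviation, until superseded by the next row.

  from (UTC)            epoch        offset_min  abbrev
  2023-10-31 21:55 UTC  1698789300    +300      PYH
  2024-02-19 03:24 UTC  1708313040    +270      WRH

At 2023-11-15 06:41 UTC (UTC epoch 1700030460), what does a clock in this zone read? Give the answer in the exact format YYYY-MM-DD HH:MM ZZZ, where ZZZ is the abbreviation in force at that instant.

Query: 2023-11-15 06:41 UTC
Rule 1/2 (PYH, +05:00): 2023-10-31 21:55 UTC ≤ query < 2024-02-19 03:24 UTC
6·60 + 41 + 300 = 701 min
701 = 0·1440 + 701; 701 = 11·60 + 41 → 11:41, same day
→ 2023-11-15 11:41 PYH

2023-11-15 11:41 PYH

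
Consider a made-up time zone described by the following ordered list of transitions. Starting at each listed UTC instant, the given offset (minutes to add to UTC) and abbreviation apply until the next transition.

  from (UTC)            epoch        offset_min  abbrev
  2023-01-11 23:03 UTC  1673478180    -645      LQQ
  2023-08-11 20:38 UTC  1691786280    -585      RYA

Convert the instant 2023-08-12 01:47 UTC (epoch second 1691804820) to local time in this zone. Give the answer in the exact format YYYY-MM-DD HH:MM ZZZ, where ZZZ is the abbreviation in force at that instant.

2023-08-11 16:02 RYA

Query: 2023-08-12 01:47 UTC
Rule 2/2 (RYA, -09:45): 2023-08-11 20:38 UTC ≤ query < +∞
1·60 + 47 - 585 = -478 min
-478 = -1·1440 + 962; 962 = 16·60 + 2 → 16:02, 2023-08-12 - 1 day = 2023-08-11
→ 2023-08-11 16:02 RYA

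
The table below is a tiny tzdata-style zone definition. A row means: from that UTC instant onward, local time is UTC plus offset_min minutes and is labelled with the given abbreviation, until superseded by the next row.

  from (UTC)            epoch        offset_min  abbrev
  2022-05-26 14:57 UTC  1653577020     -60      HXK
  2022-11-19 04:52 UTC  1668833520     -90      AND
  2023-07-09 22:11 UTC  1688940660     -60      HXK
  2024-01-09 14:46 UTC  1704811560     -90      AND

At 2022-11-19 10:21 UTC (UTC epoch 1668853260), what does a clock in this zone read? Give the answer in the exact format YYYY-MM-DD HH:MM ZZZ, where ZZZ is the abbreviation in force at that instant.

Query: 2022-11-19 10:21 UTC
Rule 2/4 (AND, -01:30): 2022-11-19 04:52 UTC ≤ query < 2023-07-09 22:11 UTC
10·60 + 21 - 90 = 531 min
531 = 0·1440 + 531; 531 = 8·60 + 51 → 08:51, same day
→ 2022-11-19 08:51 AND

2022-11-19 08:51 AND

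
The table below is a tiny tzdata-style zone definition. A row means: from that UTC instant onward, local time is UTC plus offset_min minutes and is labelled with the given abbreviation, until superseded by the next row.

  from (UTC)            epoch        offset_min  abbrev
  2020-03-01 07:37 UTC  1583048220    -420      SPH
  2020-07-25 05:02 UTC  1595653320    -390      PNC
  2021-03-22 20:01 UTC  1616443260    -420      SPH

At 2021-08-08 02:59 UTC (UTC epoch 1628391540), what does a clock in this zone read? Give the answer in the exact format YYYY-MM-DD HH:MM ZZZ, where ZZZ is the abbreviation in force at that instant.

Query: 2021-08-08 02:59 UTC
Rule 3/3 (SPH, -07:00): 2021-03-22 20:01 UTC ≤ query < +∞
2·60 + 59 - 420 = -241 min
-241 = -1·1440 + 1199; 1199 = 19·60 + 59 → 19:59, 2021-08-08 - 1 day = 2021-08-07
→ 2021-08-07 19:59 SPH

2021-08-07 19:59 SPH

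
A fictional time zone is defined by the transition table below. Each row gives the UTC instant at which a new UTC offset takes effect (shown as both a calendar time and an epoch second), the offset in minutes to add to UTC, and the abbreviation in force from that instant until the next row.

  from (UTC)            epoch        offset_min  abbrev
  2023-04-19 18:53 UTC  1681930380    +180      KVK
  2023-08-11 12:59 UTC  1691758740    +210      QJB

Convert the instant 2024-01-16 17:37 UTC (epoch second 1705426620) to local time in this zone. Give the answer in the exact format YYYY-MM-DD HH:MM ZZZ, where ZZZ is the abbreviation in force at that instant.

Query: 2024-01-16 17:37 UTC
Rule 2/2 (QJB, +03:30): 2023-08-11 12:59 UTC ≤ query < +∞
17·60 + 37 + 210 = 1267 min
1267 = 0·1440 + 1267; 1267 = 21·60 + 7 → 21:07, same day
→ 2024-01-16 21:07 QJB

2024-01-16 21:07 QJB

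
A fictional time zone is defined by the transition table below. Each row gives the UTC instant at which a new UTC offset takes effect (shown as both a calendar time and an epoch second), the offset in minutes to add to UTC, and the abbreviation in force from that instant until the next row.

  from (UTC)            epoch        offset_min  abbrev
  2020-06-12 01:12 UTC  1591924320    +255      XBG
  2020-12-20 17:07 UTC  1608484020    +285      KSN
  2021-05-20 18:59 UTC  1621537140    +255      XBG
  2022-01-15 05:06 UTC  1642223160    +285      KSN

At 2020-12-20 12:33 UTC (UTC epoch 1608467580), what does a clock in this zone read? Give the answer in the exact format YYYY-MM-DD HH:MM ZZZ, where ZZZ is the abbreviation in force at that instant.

Query: 2020-12-20 12:33 UTC
Rule 1/4 (XBG, +04:15): 2020-06-12 01:12 UTC ≤ query < 2020-12-20 17:07 UTC
12·60 + 33 + 255 = 1008 min
1008 = 0·1440 + 1008; 1008 = 16·60 + 48 → 16:48, same day
→ 2020-12-20 16:48 XBG

2020-12-20 16:48 XBG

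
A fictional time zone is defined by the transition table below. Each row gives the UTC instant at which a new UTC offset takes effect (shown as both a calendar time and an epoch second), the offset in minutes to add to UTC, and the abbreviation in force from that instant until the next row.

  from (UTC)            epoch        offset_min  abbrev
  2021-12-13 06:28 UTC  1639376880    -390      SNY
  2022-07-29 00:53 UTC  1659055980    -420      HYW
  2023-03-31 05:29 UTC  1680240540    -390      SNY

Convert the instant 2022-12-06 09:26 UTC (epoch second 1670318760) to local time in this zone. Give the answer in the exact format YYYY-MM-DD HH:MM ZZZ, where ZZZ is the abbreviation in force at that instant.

2022-12-06 02:26 HYW

Query: 2022-12-06 09:26 UTC
Rule 2/3 (HYW, -07:00): 2022-07-29 00:53 UTC ≤ query < 2023-03-31 05:29 UTC
9·60 + 26 - 420 = 146 min
146 = 0·1440 + 146; 146 = 2·60 + 26 → 02:26, same day
→ 2022-12-06 02:26 HYW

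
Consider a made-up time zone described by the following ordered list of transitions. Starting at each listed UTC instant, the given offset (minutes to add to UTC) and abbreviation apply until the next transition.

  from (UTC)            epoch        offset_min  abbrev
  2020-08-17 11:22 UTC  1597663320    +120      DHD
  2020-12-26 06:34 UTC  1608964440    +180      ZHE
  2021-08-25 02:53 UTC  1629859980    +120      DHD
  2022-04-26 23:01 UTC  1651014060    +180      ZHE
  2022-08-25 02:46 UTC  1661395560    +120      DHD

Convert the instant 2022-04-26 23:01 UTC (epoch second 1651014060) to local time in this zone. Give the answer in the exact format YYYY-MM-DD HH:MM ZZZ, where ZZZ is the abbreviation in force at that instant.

Query: 2022-04-26 23:01 UTC
Rule 4/5 (ZHE, +03:00): 2022-04-26 23:01 UTC ≤ query < 2022-08-25 02:46 UTC
23·60 + 1 + 180 = 1561 min
1561 = 1·1440 + 121; 121 = 2·60 + 1 → 02:01, 2022-04-26 + 1 day = 2022-04-27
→ 2022-04-27 02:01 ZHE

2022-04-27 02:01 ZHE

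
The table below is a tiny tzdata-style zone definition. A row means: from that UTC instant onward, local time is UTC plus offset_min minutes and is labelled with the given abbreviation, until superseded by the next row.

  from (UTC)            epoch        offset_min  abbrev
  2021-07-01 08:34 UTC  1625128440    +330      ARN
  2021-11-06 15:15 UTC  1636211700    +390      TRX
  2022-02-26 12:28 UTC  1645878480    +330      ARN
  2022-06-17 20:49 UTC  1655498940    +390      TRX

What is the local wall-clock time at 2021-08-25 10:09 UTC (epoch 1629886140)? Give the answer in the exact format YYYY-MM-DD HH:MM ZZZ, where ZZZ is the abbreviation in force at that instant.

Query: 2021-08-25 10:09 UTC
Rule 1/4 (ARN, +05:30): 2021-07-01 08:34 UTC ≤ query < 2021-11-06 15:15 UTC
10·60 + 9 + 330 = 939 min
939 = 0·1440 + 939; 939 = 15·60 + 39 → 15:39, same day
→ 2021-08-25 15:39 ARN

2021-08-25 15:39 ARN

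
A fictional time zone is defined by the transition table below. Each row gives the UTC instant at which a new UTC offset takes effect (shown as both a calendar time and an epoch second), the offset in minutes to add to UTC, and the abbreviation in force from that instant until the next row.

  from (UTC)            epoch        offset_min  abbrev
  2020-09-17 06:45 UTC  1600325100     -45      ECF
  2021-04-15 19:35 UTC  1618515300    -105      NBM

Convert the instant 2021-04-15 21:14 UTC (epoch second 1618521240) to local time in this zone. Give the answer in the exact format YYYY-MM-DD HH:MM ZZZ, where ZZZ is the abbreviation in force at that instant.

2021-04-15 19:29 NBM

Query: 2021-04-15 21:14 UTC
Rule 2/2 (NBM, -01:45): 2021-04-15 19:35 UTC ≤ query < +∞
21·60 + 14 - 105 = 1169 min
1169 = 0·1440 + 1169; 1169 = 19·60 + 29 → 19:29, same day
→ 2021-04-15 19:29 NBM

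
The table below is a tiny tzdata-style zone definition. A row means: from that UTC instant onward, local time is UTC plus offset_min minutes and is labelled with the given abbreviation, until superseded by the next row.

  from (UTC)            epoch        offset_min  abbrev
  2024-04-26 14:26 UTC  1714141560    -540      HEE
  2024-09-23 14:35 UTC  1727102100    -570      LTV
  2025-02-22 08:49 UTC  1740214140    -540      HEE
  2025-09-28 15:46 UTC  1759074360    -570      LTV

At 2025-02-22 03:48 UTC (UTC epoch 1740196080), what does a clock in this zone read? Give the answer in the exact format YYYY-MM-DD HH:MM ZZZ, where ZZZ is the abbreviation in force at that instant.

2025-02-21 18:18 LTV

Query: 2025-02-22 03:48 UTC
Rule 2/4 (LTV, -09:30): 2024-09-23 14:35 UTC ≤ query < 2025-02-22 08:49 UTC
3·60 + 48 - 570 = -342 min
-342 = -1·1440 + 1098; 1098 = 18·60 + 18 → 18:18, 2025-02-22 - 1 day = 2025-02-21
→ 2025-02-21 18:18 LTV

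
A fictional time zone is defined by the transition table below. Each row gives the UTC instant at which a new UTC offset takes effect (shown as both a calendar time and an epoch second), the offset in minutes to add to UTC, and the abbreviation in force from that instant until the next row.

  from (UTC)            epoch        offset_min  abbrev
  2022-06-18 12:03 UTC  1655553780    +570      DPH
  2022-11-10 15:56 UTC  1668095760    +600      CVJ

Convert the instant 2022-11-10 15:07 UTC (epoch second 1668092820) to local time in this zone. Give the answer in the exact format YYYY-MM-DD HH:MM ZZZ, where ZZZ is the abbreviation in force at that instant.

Query: 2022-11-10 15:07 UTC
Rule 1/2 (DPH, +09:30): 2022-06-18 12:03 UTC ≤ query < 2022-11-10 15:56 UTC
15·60 + 7 + 570 = 1477 min
1477 = 1·1440 + 37; 37 = 0·60 + 37 → 00:37, 2022-11-10 + 1 day = 2022-11-11
→ 2022-11-11 00:37 DPH

2022-11-11 00:37 DPH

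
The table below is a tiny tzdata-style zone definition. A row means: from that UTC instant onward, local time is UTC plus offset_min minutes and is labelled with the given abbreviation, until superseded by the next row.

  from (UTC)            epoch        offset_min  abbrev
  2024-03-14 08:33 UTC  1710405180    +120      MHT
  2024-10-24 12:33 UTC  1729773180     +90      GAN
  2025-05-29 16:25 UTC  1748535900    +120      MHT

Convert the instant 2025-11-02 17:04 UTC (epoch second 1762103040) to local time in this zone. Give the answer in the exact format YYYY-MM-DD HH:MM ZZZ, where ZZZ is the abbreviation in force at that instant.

Query: 2025-11-02 17:04 UTC
Rule 3/3 (MHT, +02:00): 2025-05-29 16:25 UTC ≤ query < +∞
17·60 + 4 + 120 = 1144 min
1144 = 0·1440 + 1144; 1144 = 19·60 + 4 → 19:04, same day
→ 2025-11-02 19:04 MHT

2025-11-02 19:04 MHT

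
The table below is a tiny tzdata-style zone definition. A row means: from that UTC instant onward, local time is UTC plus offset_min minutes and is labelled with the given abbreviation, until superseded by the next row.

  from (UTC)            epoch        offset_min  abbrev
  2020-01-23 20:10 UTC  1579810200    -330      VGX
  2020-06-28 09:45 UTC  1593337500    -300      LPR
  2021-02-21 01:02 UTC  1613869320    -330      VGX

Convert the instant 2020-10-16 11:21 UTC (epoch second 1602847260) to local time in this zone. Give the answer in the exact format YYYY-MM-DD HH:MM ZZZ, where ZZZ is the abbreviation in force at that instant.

Query: 2020-10-16 11:21 UTC
Rule 2/3 (LPR, -05:00): 2020-06-28 09:45 UTC ≤ query < 2021-02-21 01:02 UTC
11·60 + 21 - 300 = 381 min
381 = 0·1440 + 381; 381 = 6·60 + 21 → 06:21, same day
→ 2020-10-16 06:21 LPR

2020-10-16 06:21 LPR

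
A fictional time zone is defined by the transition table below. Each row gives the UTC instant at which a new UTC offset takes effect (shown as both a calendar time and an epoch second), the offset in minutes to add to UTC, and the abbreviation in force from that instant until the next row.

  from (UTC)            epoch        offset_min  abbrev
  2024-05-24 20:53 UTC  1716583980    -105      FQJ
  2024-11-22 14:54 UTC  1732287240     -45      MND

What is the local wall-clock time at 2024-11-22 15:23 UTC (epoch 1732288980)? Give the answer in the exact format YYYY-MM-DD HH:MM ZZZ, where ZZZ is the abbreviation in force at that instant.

Query: 2024-11-22 15:23 UTC
Rule 2/2 (MND, -00:45): 2024-11-22 14:54 UTC ≤ query < +∞
15·60 + 23 - 45 = 878 min
878 = 0·1440 + 878; 878 = 14·60 + 38 → 14:38, same day
→ 2024-11-22 14:38 MND

2024-11-22 14:38 MND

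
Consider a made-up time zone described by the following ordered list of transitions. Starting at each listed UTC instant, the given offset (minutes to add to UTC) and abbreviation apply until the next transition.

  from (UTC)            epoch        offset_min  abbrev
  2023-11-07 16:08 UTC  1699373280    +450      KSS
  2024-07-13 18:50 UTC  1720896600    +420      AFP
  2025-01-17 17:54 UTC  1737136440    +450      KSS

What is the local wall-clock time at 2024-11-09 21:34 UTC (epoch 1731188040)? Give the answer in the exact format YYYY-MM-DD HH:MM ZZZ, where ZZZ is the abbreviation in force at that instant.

2024-11-10 04:34 AFP

Query: 2024-11-09 21:34 UTC
Rule 2/3 (AFP, +07:00): 2024-07-13 18:50 UTC ≤ query < 2025-01-17 17:54 UTC
21·60 + 34 + 420 = 1714 min
1714 = 1·1440 + 274; 274 = 4·60 + 34 → 04:34, 2024-11-09 + 1 day = 2024-11-10
→ 2024-11-10 04:34 AFP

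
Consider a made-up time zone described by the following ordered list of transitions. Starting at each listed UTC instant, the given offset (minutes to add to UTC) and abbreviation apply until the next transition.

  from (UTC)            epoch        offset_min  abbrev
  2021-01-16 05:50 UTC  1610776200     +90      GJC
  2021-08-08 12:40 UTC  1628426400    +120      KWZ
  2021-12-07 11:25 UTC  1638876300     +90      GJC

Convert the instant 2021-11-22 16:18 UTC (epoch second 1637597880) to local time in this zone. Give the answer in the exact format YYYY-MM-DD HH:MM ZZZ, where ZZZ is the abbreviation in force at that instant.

Query: 2021-11-22 16:18 UTC
Rule 2/3 (KWZ, +02:00): 2021-08-08 12:40 UTC ≤ query < 2021-12-07 11:25 UTC
16·60 + 18 + 120 = 1098 min
1098 = 0·1440 + 1098; 1098 = 18·60 + 18 → 18:18, same day
→ 2021-11-22 18:18 KWZ

2021-11-22 18:18 KWZ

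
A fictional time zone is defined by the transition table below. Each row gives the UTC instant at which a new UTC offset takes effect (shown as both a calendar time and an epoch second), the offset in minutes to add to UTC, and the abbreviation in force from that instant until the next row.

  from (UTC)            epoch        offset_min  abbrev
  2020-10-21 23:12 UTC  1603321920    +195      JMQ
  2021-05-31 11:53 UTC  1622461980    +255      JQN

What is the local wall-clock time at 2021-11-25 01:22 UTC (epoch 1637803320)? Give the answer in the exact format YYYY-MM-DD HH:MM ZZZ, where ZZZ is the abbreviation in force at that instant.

Query: 2021-11-25 01:22 UTC
Rule 2/2 (JQN, +04:15): 2021-05-31 11:53 UTC ≤ query < +∞
1·60 + 22 + 255 = 337 min
337 = 0·1440 + 337; 337 = 5·60 + 37 → 05:37, same day
→ 2021-11-25 05:37 JQN

2021-11-25 05:37 JQN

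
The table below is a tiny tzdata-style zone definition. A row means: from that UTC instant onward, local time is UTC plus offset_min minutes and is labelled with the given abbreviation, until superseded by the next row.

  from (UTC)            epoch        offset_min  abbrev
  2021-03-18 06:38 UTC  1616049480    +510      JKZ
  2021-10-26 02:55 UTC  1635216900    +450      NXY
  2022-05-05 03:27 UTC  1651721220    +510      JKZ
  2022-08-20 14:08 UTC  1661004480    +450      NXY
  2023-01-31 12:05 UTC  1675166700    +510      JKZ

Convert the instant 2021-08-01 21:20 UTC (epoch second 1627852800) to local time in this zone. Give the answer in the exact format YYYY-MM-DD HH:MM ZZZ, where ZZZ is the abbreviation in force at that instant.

Query: 2021-08-01 21:20 UTC
Rule 1/5 (JKZ, +08:30): 2021-03-18 06:38 UTC ≤ query < 2021-10-26 02:55 UTC
21·60 + 20 + 510 = 1790 min
1790 = 1·1440 + 350; 350 = 5·60 + 50 → 05:50, 2021-08-01 + 1 day = 2021-08-02
→ 2021-08-02 05:50 JKZ

2021-08-02 05:50 JKZ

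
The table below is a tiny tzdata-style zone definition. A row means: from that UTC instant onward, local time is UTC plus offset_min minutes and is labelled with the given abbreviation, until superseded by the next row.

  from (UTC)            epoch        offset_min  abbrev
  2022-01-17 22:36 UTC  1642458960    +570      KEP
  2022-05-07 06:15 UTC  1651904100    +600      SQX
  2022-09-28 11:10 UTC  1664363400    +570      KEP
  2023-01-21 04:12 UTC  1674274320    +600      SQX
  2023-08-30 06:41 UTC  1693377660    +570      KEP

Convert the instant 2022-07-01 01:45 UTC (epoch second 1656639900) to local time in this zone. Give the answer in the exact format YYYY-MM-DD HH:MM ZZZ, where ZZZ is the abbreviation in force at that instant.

2022-07-01 11:45 SQX

Query: 2022-07-01 01:45 UTC
Rule 2/5 (SQX, +10:00): 2022-05-07 06:15 UTC ≤ query < 2022-09-28 11:10 UTC
1·60 + 45 + 600 = 705 min
705 = 0·1440 + 705; 705 = 11·60 + 45 → 11:45, same day
→ 2022-07-01 11:45 SQX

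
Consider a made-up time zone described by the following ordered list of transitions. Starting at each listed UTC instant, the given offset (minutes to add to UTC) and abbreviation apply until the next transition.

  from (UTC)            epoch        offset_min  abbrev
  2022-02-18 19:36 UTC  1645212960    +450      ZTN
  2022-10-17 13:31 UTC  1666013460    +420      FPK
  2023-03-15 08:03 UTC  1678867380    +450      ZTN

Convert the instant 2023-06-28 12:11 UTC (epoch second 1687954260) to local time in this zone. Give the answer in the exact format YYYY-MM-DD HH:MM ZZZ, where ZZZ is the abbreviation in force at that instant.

Query: 2023-06-28 12:11 UTC
Rule 3/3 (ZTN, +07:30): 2023-03-15 08:03 UTC ≤ query < +∞
12·60 + 11 + 450 = 1181 min
1181 = 0·1440 + 1181; 1181 = 19·60 + 41 → 19:41, same day
→ 2023-06-28 19:41 ZTN

2023-06-28 19:41 ZTN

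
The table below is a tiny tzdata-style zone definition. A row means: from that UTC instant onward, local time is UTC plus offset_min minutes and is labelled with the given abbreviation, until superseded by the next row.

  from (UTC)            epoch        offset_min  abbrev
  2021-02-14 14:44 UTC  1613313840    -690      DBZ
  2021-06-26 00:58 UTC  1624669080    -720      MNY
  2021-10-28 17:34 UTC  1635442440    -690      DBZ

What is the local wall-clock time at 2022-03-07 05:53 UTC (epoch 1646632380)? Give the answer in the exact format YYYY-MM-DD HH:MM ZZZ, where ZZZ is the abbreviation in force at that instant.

Query: 2022-03-07 05:53 UTC
Rule 3/3 (DBZ, -11:30): 2021-10-28 17:34 UTC ≤ query < +∞
5·60 + 53 - 690 = -337 min
-337 = -1·1440 + 1103; 1103 = 18·60 + 23 → 18:23, 2022-03-07 - 1 day = 2022-03-06
→ 2022-03-06 18:23 DBZ

2022-03-06 18:23 DBZ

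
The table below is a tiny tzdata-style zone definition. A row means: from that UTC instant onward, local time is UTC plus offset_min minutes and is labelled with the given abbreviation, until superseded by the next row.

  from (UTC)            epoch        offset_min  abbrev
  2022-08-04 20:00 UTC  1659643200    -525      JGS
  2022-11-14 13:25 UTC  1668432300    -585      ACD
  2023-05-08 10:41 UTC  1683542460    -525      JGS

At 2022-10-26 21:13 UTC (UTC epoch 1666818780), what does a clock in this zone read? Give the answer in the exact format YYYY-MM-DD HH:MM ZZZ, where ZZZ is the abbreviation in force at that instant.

Query: 2022-10-26 21:13 UTC
Rule 1/3 (JGS, -08:45): 2022-08-04 20:00 UTC ≤ query < 2022-11-14 13:25 UTC
21·60 + 13 - 525 = 748 min
748 = 0·1440 + 748; 748 = 12·60 + 28 → 12:28, same day
→ 2022-10-26 12:28 JGS

2022-10-26 12:28 JGS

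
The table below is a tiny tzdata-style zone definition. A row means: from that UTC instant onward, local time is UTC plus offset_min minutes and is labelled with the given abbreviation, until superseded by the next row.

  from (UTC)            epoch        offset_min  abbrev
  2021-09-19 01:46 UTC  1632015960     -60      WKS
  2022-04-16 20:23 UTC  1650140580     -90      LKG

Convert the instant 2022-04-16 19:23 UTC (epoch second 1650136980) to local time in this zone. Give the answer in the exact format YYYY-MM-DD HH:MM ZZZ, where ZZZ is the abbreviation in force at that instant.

2022-04-16 18:23 WKS

Query: 2022-04-16 19:23 UTC
Rule 1/2 (WKS, -01:00): 2021-09-19 01:46 UTC ≤ query < 2022-04-16 20:23 UTC
19·60 + 23 - 60 = 1103 min
1103 = 0·1440 + 1103; 1103 = 18·60 + 23 → 18:23, same day
→ 2022-04-16 18:23 WKS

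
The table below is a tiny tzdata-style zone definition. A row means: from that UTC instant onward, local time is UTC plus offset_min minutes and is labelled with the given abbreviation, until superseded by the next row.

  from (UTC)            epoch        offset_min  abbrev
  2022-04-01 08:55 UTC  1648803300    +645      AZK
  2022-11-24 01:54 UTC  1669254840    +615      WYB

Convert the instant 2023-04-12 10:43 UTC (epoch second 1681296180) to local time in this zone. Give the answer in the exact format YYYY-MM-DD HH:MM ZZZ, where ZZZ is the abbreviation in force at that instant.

Query: 2023-04-12 10:43 UTC
Rule 2/2 (WYB, +10:15): 2022-11-24 01:54 UTC ≤ query < +∞
10·60 + 43 + 615 = 1258 min
1258 = 0·1440 + 1258; 1258 = 20·60 + 58 → 20:58, same day
→ 2023-04-12 20:58 WYB

2023-04-12 20:58 WYB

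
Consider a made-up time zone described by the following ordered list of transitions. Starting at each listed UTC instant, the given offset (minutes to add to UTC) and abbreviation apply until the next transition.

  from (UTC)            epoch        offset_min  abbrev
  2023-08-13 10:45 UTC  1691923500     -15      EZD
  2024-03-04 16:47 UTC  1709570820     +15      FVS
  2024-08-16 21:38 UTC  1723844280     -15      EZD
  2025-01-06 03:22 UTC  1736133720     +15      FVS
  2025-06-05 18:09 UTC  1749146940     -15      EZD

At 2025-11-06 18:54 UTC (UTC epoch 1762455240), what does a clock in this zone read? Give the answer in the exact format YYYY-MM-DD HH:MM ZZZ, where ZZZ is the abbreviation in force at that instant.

2025-11-06 18:39 EZD

Query: 2025-11-06 18:54 UTC
Rule 5/5 (EZD, -00:15): 2025-06-05 18:09 UTC ≤ query < +∞
18·60 + 54 - 15 = 1119 min
1119 = 0·1440 + 1119; 1119 = 18·60 + 39 → 18:39, same day
→ 2025-11-06 18:39 EZD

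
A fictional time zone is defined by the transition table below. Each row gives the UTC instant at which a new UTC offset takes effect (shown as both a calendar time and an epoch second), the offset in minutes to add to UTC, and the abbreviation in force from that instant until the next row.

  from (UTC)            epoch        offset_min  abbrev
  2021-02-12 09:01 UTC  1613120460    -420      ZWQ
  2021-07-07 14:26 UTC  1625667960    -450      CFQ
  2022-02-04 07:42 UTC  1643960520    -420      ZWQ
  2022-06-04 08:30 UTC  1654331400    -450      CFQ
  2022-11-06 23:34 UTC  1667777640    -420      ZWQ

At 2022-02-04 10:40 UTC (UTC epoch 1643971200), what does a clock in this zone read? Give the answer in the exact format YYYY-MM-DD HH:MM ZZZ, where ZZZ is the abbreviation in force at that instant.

2022-02-04 03:40 ZWQ

Query: 2022-02-04 10:40 UTC
Rule 3/5 (ZWQ, -07:00): 2022-02-04 07:42 UTC ≤ query < 2022-06-04 08:30 UTC
10·60 + 40 - 420 = 220 min
220 = 0·1440 + 220; 220 = 3·60 + 40 → 03:40, same day
→ 2022-02-04 03:40 ZWQ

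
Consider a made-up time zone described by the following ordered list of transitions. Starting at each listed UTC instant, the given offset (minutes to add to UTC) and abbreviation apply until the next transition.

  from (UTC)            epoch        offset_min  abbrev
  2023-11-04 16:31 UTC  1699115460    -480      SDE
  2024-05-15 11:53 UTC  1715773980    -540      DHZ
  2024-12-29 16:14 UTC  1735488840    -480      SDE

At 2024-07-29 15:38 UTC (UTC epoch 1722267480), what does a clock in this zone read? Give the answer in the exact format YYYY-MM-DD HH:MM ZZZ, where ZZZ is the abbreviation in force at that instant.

2024-07-29 06:38 DHZ

Query: 2024-07-29 15:38 UTC
Rule 2/3 (DHZ, -09:00): 2024-05-15 11:53 UTC ≤ query < 2024-12-29 16:14 UTC
15·60 + 38 - 540 = 398 min
398 = 0·1440 + 398; 398 = 6·60 + 38 → 06:38, same day
→ 2024-07-29 06:38 DHZ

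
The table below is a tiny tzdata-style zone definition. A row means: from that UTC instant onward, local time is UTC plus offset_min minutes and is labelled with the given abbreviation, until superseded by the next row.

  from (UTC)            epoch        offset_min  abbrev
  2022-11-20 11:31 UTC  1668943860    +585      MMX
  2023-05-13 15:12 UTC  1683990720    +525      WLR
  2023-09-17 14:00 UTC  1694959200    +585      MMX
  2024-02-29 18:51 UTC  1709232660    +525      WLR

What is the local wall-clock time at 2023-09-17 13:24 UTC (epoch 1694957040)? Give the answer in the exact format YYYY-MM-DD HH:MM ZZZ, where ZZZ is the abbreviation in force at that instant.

Query: 2023-09-17 13:24 UTC
Rule 2/4 (WLR, +08:45): 2023-05-13 15:12 UTC ≤ query < 2023-09-17 14:00 UTC
13·60 + 24 + 525 = 1329 min
1329 = 0·1440 + 1329; 1329 = 22·60 + 9 → 22:09, same day
→ 2023-09-17 22:09 WLR

2023-09-17 22:09 WLR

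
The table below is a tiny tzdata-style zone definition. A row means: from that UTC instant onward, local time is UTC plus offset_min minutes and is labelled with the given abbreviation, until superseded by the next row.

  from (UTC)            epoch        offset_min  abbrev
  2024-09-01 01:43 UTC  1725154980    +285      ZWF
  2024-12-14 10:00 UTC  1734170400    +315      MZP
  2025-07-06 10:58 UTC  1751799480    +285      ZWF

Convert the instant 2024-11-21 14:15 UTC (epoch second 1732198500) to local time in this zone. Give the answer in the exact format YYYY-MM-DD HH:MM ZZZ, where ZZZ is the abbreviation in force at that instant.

2024-11-21 19:00 ZWF

Query: 2024-11-21 14:15 UTC
Rule 1/3 (ZWF, +04:45): 2024-09-01 01:43 UTC ≤ query < 2024-12-14 10:00 UTC
14·60 + 15 + 285 = 1140 min
1140 = 0·1440 + 1140; 1140 = 19·60 + 0 → 19:00, same day
→ 2024-11-21 19:00 ZWF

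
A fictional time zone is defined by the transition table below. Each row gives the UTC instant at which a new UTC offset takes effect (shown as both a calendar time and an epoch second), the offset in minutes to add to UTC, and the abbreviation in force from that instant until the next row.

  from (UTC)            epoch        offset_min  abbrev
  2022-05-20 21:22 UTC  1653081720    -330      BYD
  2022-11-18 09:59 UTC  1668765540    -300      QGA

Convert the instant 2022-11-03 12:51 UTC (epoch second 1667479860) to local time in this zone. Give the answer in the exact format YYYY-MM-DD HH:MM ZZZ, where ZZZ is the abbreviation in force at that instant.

2022-11-03 07:21 BYD

Query: 2022-11-03 12:51 UTC
Rule 1/2 (BYD, -05:30): 2022-05-20 21:22 UTC ≤ query < 2022-11-18 09:59 UTC
12·60 + 51 - 330 = 441 min
441 = 0·1440 + 441; 441 = 7·60 + 21 → 07:21, same day
→ 2022-11-03 07:21 BYD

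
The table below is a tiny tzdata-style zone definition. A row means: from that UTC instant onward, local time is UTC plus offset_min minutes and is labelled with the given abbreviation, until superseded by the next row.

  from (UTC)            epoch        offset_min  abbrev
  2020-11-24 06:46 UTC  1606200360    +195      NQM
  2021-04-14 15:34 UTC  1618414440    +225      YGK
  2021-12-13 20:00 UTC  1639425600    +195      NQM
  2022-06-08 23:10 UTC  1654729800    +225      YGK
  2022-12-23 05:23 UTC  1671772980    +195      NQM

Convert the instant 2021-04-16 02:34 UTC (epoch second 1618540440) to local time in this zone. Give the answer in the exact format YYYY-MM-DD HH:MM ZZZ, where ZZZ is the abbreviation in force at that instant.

Query: 2021-04-16 02:34 UTC
Rule 2/5 (YGK, +03:45): 2021-04-14 15:34 UTC ≤ query < 2021-12-13 20:00 UTC
2·60 + 34 + 225 = 379 min
379 = 0·1440 + 379; 379 = 6·60 + 19 → 06:19, same day
→ 2021-04-16 06:19 YGK

2021-04-16 06:19 YGK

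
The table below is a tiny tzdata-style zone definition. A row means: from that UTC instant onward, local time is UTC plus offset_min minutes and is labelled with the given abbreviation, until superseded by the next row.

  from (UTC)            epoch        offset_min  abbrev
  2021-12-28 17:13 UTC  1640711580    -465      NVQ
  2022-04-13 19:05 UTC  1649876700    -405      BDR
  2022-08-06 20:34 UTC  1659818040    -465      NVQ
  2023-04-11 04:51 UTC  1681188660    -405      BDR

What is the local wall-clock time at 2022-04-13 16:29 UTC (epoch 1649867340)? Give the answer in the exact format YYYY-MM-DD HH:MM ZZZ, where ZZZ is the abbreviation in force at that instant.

Query: 2022-04-13 16:29 UTC
Rule 1/4 (NVQ, -07:45): 2021-12-28 17:13 UTC ≤ query < 2022-04-13 19:05 UTC
16·60 + 29 - 465 = 524 min
524 = 0·1440 + 524; 524 = 8·60 + 44 → 08:44, same day
→ 2022-04-13 08:44 NVQ

2022-04-13 08:44 NVQ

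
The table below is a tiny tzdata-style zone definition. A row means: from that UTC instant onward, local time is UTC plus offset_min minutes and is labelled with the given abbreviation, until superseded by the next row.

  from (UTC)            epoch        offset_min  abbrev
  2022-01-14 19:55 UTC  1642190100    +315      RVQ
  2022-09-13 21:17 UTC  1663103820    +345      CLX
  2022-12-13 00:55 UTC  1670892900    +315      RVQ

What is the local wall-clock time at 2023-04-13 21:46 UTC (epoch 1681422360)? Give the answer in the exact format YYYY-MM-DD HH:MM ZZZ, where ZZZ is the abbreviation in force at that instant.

Query: 2023-04-13 21:46 UTC
Rule 3/3 (RVQ, +05:15): 2022-12-13 00:55 UTC ≤ query < +∞
21·60 + 46 + 315 = 1621 min
1621 = 1·1440 + 181; 181 = 3·60 + 1 → 03:01, 2023-04-13 + 1 day = 2023-04-14
→ 2023-04-14 03:01 RVQ

2023-04-14 03:01 RVQ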